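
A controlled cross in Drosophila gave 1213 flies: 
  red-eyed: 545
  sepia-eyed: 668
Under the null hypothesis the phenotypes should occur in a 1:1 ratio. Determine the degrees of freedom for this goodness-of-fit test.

A goodness-of-fit test with 2 phenotype classes has df = 2 − 1 = 1.

1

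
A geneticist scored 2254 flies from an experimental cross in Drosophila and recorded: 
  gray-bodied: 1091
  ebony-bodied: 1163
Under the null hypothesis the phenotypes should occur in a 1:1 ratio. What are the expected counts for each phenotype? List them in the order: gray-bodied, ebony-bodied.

1127, 1127

Expected counts for N = 2254 under a 1:1 ratio (total parts = 2):
  gray-bodied: 2254 × 1/2 = 1127
  ebony-bodied: 2254 × 1/2 = 1127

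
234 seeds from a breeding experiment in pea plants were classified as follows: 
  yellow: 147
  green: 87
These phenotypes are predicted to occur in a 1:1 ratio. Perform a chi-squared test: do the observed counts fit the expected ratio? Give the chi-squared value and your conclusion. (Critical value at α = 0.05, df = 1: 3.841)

15.385; not consistent

Expected counts for N = 234 under a 1:1 ratio (total parts = 2):
  yellow: 234 × 1/2 = 117
  green: 234 × 1/2 = 117
χ² = Σ (O − E)² / E
  yellow: (147 − 117)² / 117 = 7.6923
  green: (87 − 117)² / 117 = 7.6923
χ² = 7.6923 + 7.6923 = 15.3846 ≈ 15.385
Degrees of freedom = 2 − 1 = 1; critical value at α = 0.05 is 3.841.
Since 15.385 > 3.841, we reject the null hypothesis — the data do not fit the 1:1 ratio.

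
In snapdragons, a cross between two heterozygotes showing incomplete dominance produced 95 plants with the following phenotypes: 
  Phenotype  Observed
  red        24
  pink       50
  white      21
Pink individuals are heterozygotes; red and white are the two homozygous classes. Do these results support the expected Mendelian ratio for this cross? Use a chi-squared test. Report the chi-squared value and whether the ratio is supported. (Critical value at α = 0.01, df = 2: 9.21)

With incomplete dominance, a heterozygote × heterozygote cross gives a 1:2:1 phenotypic ratio.
The 1:2:1 ratio has 4 parts, so with N = 95 the expected counts are:
  red: 95 × 1/4 = 23.75
  pink: 95 × 2/4 = 47.5
  white: 95 × 1/4 = 23.75
χ² = Σ (O − E)² / E
  red: (24 − 23.75)² / 23.75 = 0.0026
  pink: (50 − 47.5)² / 47.5 = 0.1316
  white: (21 − 23.75)² / 23.75 = 0.3184
χ² = 0.0026 + 0.1316 + 0.3184 = 0.4526 ≈ 0.453
Degrees of freedom = 3 − 1 = 2; critical value at α = 0.01 is 9.21.
Since 0.453 < 9.21, we fail to reject the null hypothesis — the data are consistent with the 1:2:1 ratio.

0.453; consistent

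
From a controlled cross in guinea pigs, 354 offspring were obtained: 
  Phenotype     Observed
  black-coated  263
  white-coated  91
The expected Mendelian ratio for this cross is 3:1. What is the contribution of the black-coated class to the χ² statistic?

Under the 3:1 hypothesis (Σ ratio = 4, N = 354):
  black-coated: 354 × 3/4 = 265.5
  white-coated: 354 × 1/4 = 88.5
Contribution of black-coated: (263 − 265.5)² / 265.5 = 0.0235

0.024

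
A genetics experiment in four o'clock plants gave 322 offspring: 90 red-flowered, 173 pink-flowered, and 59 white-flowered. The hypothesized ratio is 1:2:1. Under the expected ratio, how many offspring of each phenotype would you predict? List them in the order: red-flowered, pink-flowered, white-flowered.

80.5, 161, 80.5

Expected counts for N = 322 under a 1:2:1 ratio (total parts = 4):
  red-flowered: 322 × 1/4 = 80.5
  pink-flowered: 322 × 2/4 = 161
  white-flowered: 322 × 1/4 = 80.5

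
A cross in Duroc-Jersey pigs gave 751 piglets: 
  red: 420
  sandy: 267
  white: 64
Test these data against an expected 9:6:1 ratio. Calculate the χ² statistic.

Expected counts for N = 751 under a 9:6:1 ratio (total parts = 16):
  red: 751 × 9/16 = 422.4375
  sandy: 751 × 6/16 = 281.625
  white: 751 × 1/16 = 46.9375
χ² = Σ (O − E)² / E
  red: (420 − 422.4375)² / 422.4375 = 0.0141
  sandy: (267 − 281.625)² / 281.625 = 0.7595
  white: (64 − 46.9375)² / 46.9375 = 6.2025
χ² = 0.0141 + 0.7595 + 6.2025 = 6.9761 ≈ 6.976

6.976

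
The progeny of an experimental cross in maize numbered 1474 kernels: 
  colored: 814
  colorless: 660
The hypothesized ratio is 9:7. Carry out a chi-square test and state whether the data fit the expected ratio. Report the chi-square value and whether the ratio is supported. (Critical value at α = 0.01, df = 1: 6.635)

0.631; consistent

Expected counts for N = 1474 under a 9:7 ratio (total parts = 16):
  colored: 1474 × 9/16 = 829.125
  colorless: 1474 × 7/16 = 644.875
χ² = Σ (O − E)² / E
  colored: (814 − 829.125)² / 829.125 = 0.2759
  colorless: (660 − 644.875)² / 644.875 = 0.3547
χ² = 0.2759 + 0.3547 = 0.6306 ≈ 0.631
Degrees of freedom = 2 − 1 = 1; critical value at α = 0.01 is 6.635.
Since 0.631 < 6.635, we fail to reject the null hypothesis — the data are consistent with the 9:7 ratio.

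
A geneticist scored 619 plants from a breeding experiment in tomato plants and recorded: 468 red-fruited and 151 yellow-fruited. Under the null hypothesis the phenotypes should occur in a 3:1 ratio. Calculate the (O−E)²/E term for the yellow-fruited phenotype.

Expected counts for N = 619 under a 3:1 ratio (total parts = 4):
  red-fruited: 619 × 3/4 = 464.25
  yellow-fruited: 619 × 1/4 = 154.75
Contribution of yellow-fruited: (151 − 154.75)² / 154.75 = 0.0909

0.091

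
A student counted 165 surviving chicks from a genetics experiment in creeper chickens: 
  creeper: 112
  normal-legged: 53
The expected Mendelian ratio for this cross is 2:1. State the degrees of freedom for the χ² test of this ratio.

1

A goodness-of-fit test with 2 phenotype classes has df = 2 − 1 = 1.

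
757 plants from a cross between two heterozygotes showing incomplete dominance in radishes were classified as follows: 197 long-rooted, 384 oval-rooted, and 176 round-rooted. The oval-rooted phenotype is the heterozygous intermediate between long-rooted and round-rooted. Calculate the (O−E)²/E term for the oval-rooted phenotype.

With incomplete dominance, a heterozygote × heterozygote cross gives a 1:2:1 phenotypic ratio.
Expected counts for N = 757 under a 1:2:1 ratio (total parts = 4):
  long-rooted: 757 × 1/4 = 189.25
  oval-rooted: 757 × 2/4 = 378.5
  round-rooted: 757 × 1/4 = 189.25
Contribution of oval-rooted: (384 − 378.5)² / 378.5 = 0.0799

0.080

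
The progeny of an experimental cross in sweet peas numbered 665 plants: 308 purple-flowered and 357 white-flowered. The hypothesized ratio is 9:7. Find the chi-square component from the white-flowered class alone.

15.001

The 9:7 ratio has 16 parts, so with N = 665 the expected counts are:
  purple-flowered: 665 × 9/16 = 374.0625
  white-flowered: 665 × 7/16 = 290.9375
Contribution of white-flowered: (357 − 290.9375)² / 290.9375 = 15.0007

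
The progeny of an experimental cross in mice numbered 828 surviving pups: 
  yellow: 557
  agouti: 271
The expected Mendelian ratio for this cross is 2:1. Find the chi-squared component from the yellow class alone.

0.045

Expected counts for N = 828 under a 2:1 ratio (total parts = 3):
  yellow: 828 × 2/3 = 552
  agouti: 828 × 1/3 = 276
Contribution of yellow: (557 − 552)² / 552 = 0.0453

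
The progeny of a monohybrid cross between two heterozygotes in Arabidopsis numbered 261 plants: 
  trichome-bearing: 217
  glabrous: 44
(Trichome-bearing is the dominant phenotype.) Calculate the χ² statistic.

9.227

For a monohybrid cross between heterozygotes with complete dominance, the expected phenotypic ratio is 3:1.
Under the 3:1 hypothesis (Σ ratio = 4, N = 261):
  trichome-bearing: 261 × 3/4 = 195.75
  glabrous: 261 × 1/4 = 65.25
χ² = Σ (O − E)² / E
  trichome-bearing: (217 − 195.75)² / 195.75 = 2.3068
  glabrous: (44 − 65.25)² / 65.25 = 6.9205
χ² = 2.3068 + 6.9205 = 9.2273 ≈ 9.227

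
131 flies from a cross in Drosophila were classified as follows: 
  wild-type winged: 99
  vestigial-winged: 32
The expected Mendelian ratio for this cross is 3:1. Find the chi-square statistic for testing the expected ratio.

0.023

The 3:1 ratio has 4 parts, so with N = 131 the expected counts are:
  wild-type winged: 131 × 3/4 = 98.25
  vestigial-winged: 131 × 1/4 = 32.75
χ² = Σ (O − E)² / E
  wild-type winged: (99 − 98.25)² / 98.25 = 0.0057
  vestigial-winged: (32 − 32.75)² / 32.75 = 0.0172
χ² = 0.0057 + 0.0172 = 0.0229 ≈ 0.023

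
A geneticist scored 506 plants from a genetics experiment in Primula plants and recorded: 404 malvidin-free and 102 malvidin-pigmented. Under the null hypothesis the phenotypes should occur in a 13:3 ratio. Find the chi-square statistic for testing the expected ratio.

0.659

The 13:3 ratio has 16 parts, so with N = 506 the expected counts are:
  malvidin-free: 506 × 13/16 = 411.125
  malvidin-pigmented: 506 × 3/16 = 94.875
χ² = Σ (O − E)² / E
  malvidin-free: (404 − 411.125)² / 411.125 = 0.1235
  malvidin-pigmented: (102 − 94.875)² / 94.875 = 0.5351
χ² = 0.1235 + 0.5351 = 0.6586 ≈ 0.659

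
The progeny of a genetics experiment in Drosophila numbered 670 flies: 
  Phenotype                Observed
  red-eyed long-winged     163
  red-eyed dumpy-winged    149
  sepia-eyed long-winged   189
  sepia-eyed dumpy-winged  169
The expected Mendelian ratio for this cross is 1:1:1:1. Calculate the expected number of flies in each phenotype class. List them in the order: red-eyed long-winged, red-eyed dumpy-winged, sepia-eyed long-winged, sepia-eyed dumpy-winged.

167.5, 167.5, 167.5, 167.5

The 1:1:1:1 ratio has 4 parts, so with N = 670 the expected counts are:
  red-eyed long-winged: 670 × 1/4 = 167.5
  red-eyed dumpy-winged: 670 × 1/4 = 167.5
  sepia-eyed long-winged: 670 × 1/4 = 167.5
  sepia-eyed dumpy-winged: 670 × 1/4 = 167.5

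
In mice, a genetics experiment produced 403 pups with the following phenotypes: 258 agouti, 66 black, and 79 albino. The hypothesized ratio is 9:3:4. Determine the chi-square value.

Total ratio parts = 16. Expected numbers out of 403:
  agouti: 403 × 9/16 = 226.6875
  black: 403 × 3/16 = 75.5625
  albino: 403 × 4/16 = 100.75
χ² = Σ (O − E)² / E
  agouti: (258 − 226.6875)² / 226.6875 = 4.3252
  black: (66 − 75.5625)² / 75.5625 = 1.2101
  albino: (79 − 100.75)² / 100.75 = 4.6954
χ² = 4.3252 + 1.2101 + 4.6954 = 10.2307 ≈ 10.231

10.231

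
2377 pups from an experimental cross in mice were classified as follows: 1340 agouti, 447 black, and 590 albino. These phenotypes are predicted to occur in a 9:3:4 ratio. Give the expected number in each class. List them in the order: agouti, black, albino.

1337.0625, 445.6875, 594.25

Total ratio parts = 16. Expected numbers out of 2377:
  agouti: 2377 × 9/16 = 1337.0625
  black: 2377 × 3/16 = 445.6875
  albino: 2377 × 4/16 = 594.25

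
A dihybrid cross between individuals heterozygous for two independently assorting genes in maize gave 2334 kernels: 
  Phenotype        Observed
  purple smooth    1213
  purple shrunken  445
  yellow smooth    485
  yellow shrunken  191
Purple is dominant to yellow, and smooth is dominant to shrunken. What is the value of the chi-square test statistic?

26.810

A dihybrid F₂ with independent assortment and complete dominance at both loci gives a 9:3:3:1 phenotypic ratio.
The 9:3:3:1 ratio has 16 parts, so with N = 2334 the expected counts are:
  purple smooth: 2334 × 9/16 = 1312.875
  purple shrunken: 2334 × 3/16 = 437.625
  yellow smooth: 2334 × 3/16 = 437.625
  yellow shrunken: 2334 × 1/16 = 145.875
χ² = Σ (O − E)² / E
  purple smooth: (1213 − 1312.875)² / 1312.875 = 7.5978
  purple shrunken: (445 − 437.625)² / 437.625 = 0.1243
  yellow smooth: (485 − 437.625)² / 437.625 = 5.1286
  yellow shrunken: (191 − 145.875)² / 145.875 = 13.9590
χ² = 7.5978 + 0.1243 + 5.1286 + 13.9590 = 26.8097 ≈ 26.810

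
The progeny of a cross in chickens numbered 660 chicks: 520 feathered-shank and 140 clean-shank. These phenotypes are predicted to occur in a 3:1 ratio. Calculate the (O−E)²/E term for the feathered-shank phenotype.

1.263

The 3:1 ratio has 4 parts, so with N = 660 the expected counts are:
  feathered-shank: 660 × 3/4 = 495
  clean-shank: 660 × 1/4 = 165
Contribution of feathered-shank: (520 − 495)² / 495 = 1.2626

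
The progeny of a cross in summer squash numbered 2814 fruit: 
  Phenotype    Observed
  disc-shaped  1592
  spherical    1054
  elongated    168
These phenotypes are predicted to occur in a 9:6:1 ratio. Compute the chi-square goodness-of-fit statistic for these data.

Expected counts for N = 2814 under a 9:6:1 ratio (total parts = 16):
  disc-shaped: 2814 × 9/16 = 1582.875
  spherical: 2814 × 6/16 = 1055.25
  elongated: 2814 × 1/16 = 175.875
χ² = Σ (O − E)² / E
  disc-shaped: (1592 − 1582.875)² / 1582.875 = 0.0526
  spherical: (1054 − 1055.25)² / 1055.25 = 0.0015
  elongated: (168 − 175.875)² / 175.875 = 0.3526
χ² = 0.0526 + 0.0015 + 0.3526 = 0.4067 ≈ 0.407

0.407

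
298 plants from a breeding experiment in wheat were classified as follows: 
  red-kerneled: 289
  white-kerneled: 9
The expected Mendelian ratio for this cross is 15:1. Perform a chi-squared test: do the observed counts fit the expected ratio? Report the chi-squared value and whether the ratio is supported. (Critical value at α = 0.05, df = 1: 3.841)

The 15:1 ratio has 16 parts, so with N = 298 the expected counts are:
  red-kerneled: 298 × 15/16 = 279.375
  white-kerneled: 298 × 1/16 = 18.625
χ² = Σ (O − E)² / E
  red-kerneled: (289 − 279.375)² / 279.375 = 0.3316
  white-kerneled: (9 − 18.625)² / 18.625 = 4.9740
χ² = 0.3316 + 4.9740 = 5.3056 ≈ 5.306
Degrees of freedom = 2 − 1 = 1; critical value at α = 0.05 is 3.841.
Since 5.306 > 3.841, we reject the null hypothesis — the data do not fit the 15:1 ratio.

5.306; not consistent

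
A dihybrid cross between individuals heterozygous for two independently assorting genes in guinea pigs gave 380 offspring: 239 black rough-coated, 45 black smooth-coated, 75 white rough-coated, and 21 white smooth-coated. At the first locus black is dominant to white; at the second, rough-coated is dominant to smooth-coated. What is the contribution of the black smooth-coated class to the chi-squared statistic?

9.671

A dihybrid F₂ with independent assortment and complete dominance at both loci gives a 9:3:3:1 phenotypic ratio.
Expected counts for N = 380 under a 9:3:3:1 ratio (total parts = 16):
  black rough-coated: 380 × 9/16 = 213.75
  black smooth-coated: 380 × 3/16 = 71.25
  white rough-coated: 380 × 3/16 = 71.25
  white smooth-coated: 380 × 1/16 = 23.75
Contribution of black smooth-coated: (45 − 71.25)² / 71.25 = 9.6711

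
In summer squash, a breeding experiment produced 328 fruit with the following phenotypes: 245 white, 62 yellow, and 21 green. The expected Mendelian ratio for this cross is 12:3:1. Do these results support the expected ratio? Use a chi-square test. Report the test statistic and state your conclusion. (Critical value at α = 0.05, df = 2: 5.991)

0.020; consistent

Expected counts for N = 328 under a 12:3:1 ratio (total parts = 16):
  white: 328 × 12/16 = 246
  yellow: 328 × 3/16 = 61.5
  green: 328 × 1/16 = 20.5
χ² = Σ (O − E)² / E
  white: (245 − 246)² / 246 = 0.0041
  yellow: (62 − 61.5)² / 61.5 = 0.0041
  green: (21 − 20.5)² / 20.5 = 0.0122
χ² = 0.0041 + 0.0041 + 0.0122 = 0.0204 ≈ 0.020
Degrees of freedom = 3 − 1 = 2; critical value at α = 0.05 is 5.991.
Since 0.020 < 5.991, we fail to reject the null hypothesis — the data are consistent with the 12:3:1 ratio.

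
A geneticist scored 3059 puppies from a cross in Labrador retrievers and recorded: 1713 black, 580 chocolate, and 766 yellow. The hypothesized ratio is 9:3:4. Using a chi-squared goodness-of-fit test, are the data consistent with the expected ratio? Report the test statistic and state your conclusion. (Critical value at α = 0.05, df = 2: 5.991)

Total ratio parts = 16. Expected numbers out of 3059:
  black: 3059 × 9/16 = 1720.6875
  chocolate: 3059 × 3/16 = 573.5625
  yellow: 3059 × 4/16 = 764.75
χ² = Σ (O − E)² / E
  black: (1713 − 1720.6875)² / 1720.6875 = 0.0343
  chocolate: (580 − 573.5625)² / 573.5625 = 0.0723
  yellow: (766 − 764.75)² / 764.75 = 0.0020
χ² = 0.0343 + 0.0723 + 0.0020 = 0.1086 ≈ 0.109
Degrees of freedom = 3 − 1 = 2; critical value at α = 0.05 is 5.991.
Since 0.109 < 5.991, we fail to reject the null hypothesis — the data are consistent with the 9:3:4 ratio.

0.109; consistent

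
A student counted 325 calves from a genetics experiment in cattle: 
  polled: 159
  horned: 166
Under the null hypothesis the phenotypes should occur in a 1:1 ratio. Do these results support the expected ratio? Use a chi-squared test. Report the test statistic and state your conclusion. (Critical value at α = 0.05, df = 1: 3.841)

0.151; consistent

Total ratio parts = 2. Expected numbers out of 325:
  polled: 325 × 1/2 = 162.5
  horned: 325 × 1/2 = 162.5
χ² = Σ (O − E)² / E
  polled: (159 − 162.5)² / 162.5 = 0.0754
  horned: (166 − 162.5)² / 162.5 = 0.0754
χ² = 0.0754 + 0.0754 = 0.1508 ≈ 0.151
Degrees of freedom = 2 − 1 = 1; critical value at α = 0.05 is 3.841.
Since 0.151 < 3.841, we fail to reject the null hypothesis — the data are consistent with the 1:1 ratio.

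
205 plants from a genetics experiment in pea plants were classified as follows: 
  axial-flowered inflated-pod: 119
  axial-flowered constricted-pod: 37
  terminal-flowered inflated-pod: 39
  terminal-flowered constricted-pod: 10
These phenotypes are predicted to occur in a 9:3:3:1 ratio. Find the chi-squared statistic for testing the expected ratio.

0.797

Under the 9:3:3:1 hypothesis (Σ ratio = 16, N = 205):
  axial-flowered inflated-pod: 205 × 9/16 = 115.3125
  axial-flowered constricted-pod: 205 × 3/16 = 38.4375
  terminal-flowered inflated-pod: 205 × 3/16 = 38.4375
  terminal-flowered constricted-pod: 205 × 1/16 = 12.8125
χ² = Σ (O − E)² / E
  axial-flowered inflated-pod: (119 − 115.3125)² / 115.3125 = 0.1179
  axial-flowered constricted-pod: (37 − 38.4375)² / 38.4375 = 0.0538
  terminal-flowered inflated-pod: (39 − 38.4375)² / 38.4375 = 0.0082
  terminal-flowered constricted-pod: (10 − 12.8125)² / 12.8125 = 0.6174
χ² = 0.1179 + 0.0538 + 0.0082 + 0.6174 = 0.7973 ≈ 0.797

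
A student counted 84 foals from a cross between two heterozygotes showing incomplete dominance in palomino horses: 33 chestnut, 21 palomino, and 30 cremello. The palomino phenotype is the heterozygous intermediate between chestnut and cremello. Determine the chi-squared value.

21.214

With incomplete dominance, a heterozygote × heterozygote cross gives a 1:2:1 phenotypic ratio.
Total ratio parts = 4. Expected numbers out of 84:
  chestnut: 84 × 1/4 = 21
  palomino: 84 × 2/4 = 42
  cremello: 84 × 1/4 = 21
χ² = Σ (O − E)² / E
  chestnut: (33 − 21)² / 21 = 6.8571
  palomino: (21 − 42)² / 42 = 10.5000
  cremello: (30 − 21)² / 21 = 3.8571
χ² = 6.8571 + 10.5000 + 3.8571 = 21.2142 ≈ 21.214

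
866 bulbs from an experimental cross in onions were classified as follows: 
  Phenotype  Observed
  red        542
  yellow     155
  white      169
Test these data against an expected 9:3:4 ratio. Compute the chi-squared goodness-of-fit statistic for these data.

The 9:3:4 ratio has 16 parts, so with N = 866 the expected counts are:
  red: 866 × 9/16 = 487.125
  yellow: 866 × 3/16 = 162.375
  white: 866 × 4/16 = 216.5
χ² = Σ (O − E)² / E
  red: (542 − 487.125)² / 487.125 = 6.1817
  yellow: (155 − 162.375)² / 162.375 = 0.3350
  white: (169 − 216.5)² / 216.5 = 10.4215
χ² = 6.1817 + 0.3350 + 10.4215 = 16.9382 ≈ 16.938

16.938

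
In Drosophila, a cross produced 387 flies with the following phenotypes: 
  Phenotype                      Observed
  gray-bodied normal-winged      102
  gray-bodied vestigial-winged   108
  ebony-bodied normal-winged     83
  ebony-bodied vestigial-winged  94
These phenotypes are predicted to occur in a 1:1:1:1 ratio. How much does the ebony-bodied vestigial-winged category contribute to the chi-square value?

Expected counts for N = 387 under a 1:1:1:1 ratio (total parts = 4):
  gray-bodied normal-winged: 387 × 1/4 = 96.75
  gray-bodied vestigial-winged: 387 × 1/4 = 96.75
  ebony-bodied normal-winged: 387 × 1/4 = 96.75
  ebony-bodied vestigial-winged: 387 × 1/4 = 96.75
Contribution of ebony-bodied vestigial-winged: (94 − 96.75)² / 96.75 = 0.0782

0.078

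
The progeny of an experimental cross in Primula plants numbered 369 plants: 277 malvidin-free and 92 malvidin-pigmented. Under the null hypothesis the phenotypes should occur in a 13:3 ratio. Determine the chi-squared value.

9.258

Under the 13:3 hypothesis (Σ ratio = 16, N = 369):
  malvidin-free: 369 × 13/16 = 299.8125
  malvidin-pigmented: 369 × 3/16 = 69.1875
χ² = Σ (O − E)² / E
  malvidin-free: (277 − 299.8125)² / 299.8125 = 1.7358
  malvidin-pigmented: (92 − 69.1875)² / 69.1875 = 7.5217
χ² = 1.7358 + 7.5217 = 9.2575 ≈ 9.258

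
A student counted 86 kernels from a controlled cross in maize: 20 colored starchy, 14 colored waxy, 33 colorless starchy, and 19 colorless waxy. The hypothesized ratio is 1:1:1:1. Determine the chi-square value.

Total ratio parts = 4. Expected numbers out of 86:
  colored starchy: 86 × 1/4 = 21.5
  colored waxy: 86 × 1/4 = 21.5
  colorless starchy: 86 × 1/4 = 21.5
  colorless waxy: 86 × 1/4 = 21.5
χ² = Σ (O − E)² / E
  colored starchy: (20 − 21.5)² / 21.5 = 0.1047
  colored waxy: (14 − 21.5)² / 21.5 = 2.6163
  colorless starchy: (33 − 21.5)² / 21.5 = 6.1512
  colorless waxy: (19 − 21.5)² / 21.5 = 0.2907
χ² = 0.1047 + 2.6163 + 6.1512 + 0.2907 = 9.1629 ≈ 9.163

9.163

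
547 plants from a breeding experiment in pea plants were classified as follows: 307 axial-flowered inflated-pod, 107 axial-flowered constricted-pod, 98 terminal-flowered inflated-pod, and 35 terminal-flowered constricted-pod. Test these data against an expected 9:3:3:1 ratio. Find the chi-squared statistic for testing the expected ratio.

0.416

Total ratio parts = 16. Expected numbers out of 547:
  axial-flowered inflated-pod: 547 × 9/16 = 307.6875
  axial-flowered constricted-pod: 547 × 3/16 = 102.5625
  terminal-flowered inflated-pod: 547 × 3/16 = 102.5625
  terminal-flowered constricted-pod: 547 × 1/16 = 34.1875
χ² = Σ (O − E)² / E
  axial-flowered inflated-pod: (307 − 307.6875)² / 307.6875 = 0.0015
  axial-flowered constricted-pod: (107 − 102.5625)² / 102.5625 = 0.1920
  terminal-flowered inflated-pod: (98 − 102.5625)² / 102.5625 = 0.2030
  terminal-flowered constricted-pod: (35 − 34.1875)² / 34.1875 = 0.0193
χ² = 0.0015 + 0.1920 + 0.2030 + 0.0193 = 0.4158 ≈ 0.416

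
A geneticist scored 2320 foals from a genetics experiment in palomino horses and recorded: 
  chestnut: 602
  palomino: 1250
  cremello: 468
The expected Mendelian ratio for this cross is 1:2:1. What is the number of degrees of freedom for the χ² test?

A goodness-of-fit test with 3 phenotype classes has df = 3 − 1 = 2.

2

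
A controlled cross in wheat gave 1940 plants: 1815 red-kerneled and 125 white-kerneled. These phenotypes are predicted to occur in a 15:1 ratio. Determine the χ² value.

0.124

Total ratio parts = 16. Expected numbers out of 1940:
  red-kerneled: 1940 × 15/16 = 1818.75
  white-kerneled: 1940 × 1/16 = 121.25
χ² = Σ (O − E)² / E
  red-kerneled: (1815 − 1818.75)² / 1818.75 = 0.0077
  white-kerneled: (125 − 121.25)² / 121.25 = 0.1160
χ² = 0.0077 + 0.1160 = 0.1237 ≈ 0.124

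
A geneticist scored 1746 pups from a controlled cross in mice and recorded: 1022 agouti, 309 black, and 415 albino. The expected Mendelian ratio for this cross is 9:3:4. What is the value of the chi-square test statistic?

3.709

Total ratio parts = 16. Expected numbers out of 1746:
  agouti: 1746 × 9/16 = 982.125
  black: 1746 × 3/16 = 327.375
  albino: 1746 × 4/16 = 436.5
χ² = Σ (O − E)² / E
  agouti: (1022 − 982.125)² / 982.125 = 1.6190
  black: (309 − 327.375)² / 327.375 = 1.0314
  albino: (415 − 436.5)² / 436.5 = 1.0590
χ² = 1.6190 + 1.0314 + 1.0590 = 3.7094 ≈ 3.709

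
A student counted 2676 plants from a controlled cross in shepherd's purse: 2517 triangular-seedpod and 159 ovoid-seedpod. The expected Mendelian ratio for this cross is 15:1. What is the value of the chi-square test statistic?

0.434

Under the 15:1 hypothesis (Σ ratio = 16, N = 2676):
  triangular-seedpod: 2676 × 15/16 = 2508.75
  ovoid-seedpod: 2676 × 1/16 = 167.25
χ² = Σ (O − E)² / E
  triangular-seedpod: (2517 − 2508.75)² / 2508.75 = 0.0271
  ovoid-seedpod: (159 − 167.25)² / 167.25 = 0.4070
χ² = 0.0271 + 0.4070 = 0.4341 ≈ 0.434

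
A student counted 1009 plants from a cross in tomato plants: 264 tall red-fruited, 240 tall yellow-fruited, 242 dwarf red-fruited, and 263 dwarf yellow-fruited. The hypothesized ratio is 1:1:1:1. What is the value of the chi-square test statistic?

2.017

The 1:1:1:1 ratio has 4 parts, so with N = 1009 the expected counts are:
  tall red-fruited: 1009 × 1/4 = 252.25
  tall yellow-fruited: 1009 × 1/4 = 252.25
  dwarf red-fruited: 1009 × 1/4 = 252.25
  dwarf yellow-fruited: 1009 × 1/4 = 252.25
χ² = Σ (O − E)² / E
  tall red-fruited: (264 − 252.25)² / 252.25 = 0.5473
  tall yellow-fruited: (240 − 252.25)² / 252.25 = 0.5949
  dwarf red-fruited: (242 − 252.25)² / 252.25 = 0.4165
  dwarf yellow-fruited: (263 − 252.25)² / 252.25 = 0.4581
χ² = 0.5473 + 0.5949 + 0.4165 + 0.4581 = 2.0168 ≈ 2.017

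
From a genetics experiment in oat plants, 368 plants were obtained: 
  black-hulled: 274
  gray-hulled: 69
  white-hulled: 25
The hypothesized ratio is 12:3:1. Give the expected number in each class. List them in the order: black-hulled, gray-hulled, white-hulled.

276, 69, 23

Expected counts for N = 368 under a 12:3:1 ratio (total parts = 16):
  black-hulled: 368 × 12/16 = 276
  gray-hulled: 368 × 3/16 = 69
  white-hulled: 368 × 1/16 = 23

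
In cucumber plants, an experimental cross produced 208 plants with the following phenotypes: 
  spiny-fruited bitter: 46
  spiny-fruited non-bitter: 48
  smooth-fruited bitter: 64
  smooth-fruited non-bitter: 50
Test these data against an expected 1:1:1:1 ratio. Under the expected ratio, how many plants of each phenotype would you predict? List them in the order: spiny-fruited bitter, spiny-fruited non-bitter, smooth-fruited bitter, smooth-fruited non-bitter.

52, 52, 52, 52

Expected counts for N = 208 under a 1:1:1:1 ratio (total parts = 4):
  spiny-fruited bitter: 208 × 1/4 = 52
  spiny-fruited non-bitter: 208 × 1/4 = 52
  smooth-fruited bitter: 208 × 1/4 = 52
  smooth-fruited non-bitter: 208 × 1/4 = 52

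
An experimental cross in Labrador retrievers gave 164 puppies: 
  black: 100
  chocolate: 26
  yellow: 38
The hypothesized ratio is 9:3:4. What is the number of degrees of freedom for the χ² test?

2

A goodness-of-fit test with 3 phenotype classes has df = 3 − 1 = 2.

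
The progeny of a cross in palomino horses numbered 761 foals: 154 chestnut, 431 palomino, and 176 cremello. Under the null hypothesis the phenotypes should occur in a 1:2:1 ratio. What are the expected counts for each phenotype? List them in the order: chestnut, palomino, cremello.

Total ratio parts = 4. Expected numbers out of 761:
  chestnut: 761 × 1/4 = 190.25
  palomino: 761 × 2/4 = 380.5
  cremello: 761 × 1/4 = 190.25

190.25, 380.5, 190.25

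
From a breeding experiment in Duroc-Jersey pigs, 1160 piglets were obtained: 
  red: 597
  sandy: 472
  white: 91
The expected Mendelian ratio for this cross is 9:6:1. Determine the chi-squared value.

Expected counts for N = 1160 under a 9:6:1 ratio (total parts = 16):
  red: 1160 × 9/16 = 652.5
  sandy: 1160 × 6/16 = 435
  white: 1160 × 1/16 = 72.5
χ² = Σ (O − E)² / E
  red: (597 − 652.5)² / 652.5 = 4.7207
  sandy: (472 − 435)² / 435 = 3.1471
  white: (91 − 72.5)² / 72.5 = 4.7207
χ² = 4.7207 + 3.1471 + 4.7207 = 12.5885 ≈ 12.589

12.589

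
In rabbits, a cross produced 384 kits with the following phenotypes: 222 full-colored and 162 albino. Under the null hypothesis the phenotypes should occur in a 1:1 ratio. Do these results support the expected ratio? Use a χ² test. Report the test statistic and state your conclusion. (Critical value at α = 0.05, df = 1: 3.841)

9.375; not consistent

The 1:1 ratio has 2 parts, so with N = 384 the expected counts are:
  full-colored: 384 × 1/2 = 192
  albino: 384 × 1/2 = 192
χ² = Σ (O − E)² / E
  full-colored: (222 − 192)² / 192 = 4.6875
  albino: (162 − 192)² / 192 = 4.6875
χ² = 4.6875 + 4.6875 = 9.375
Degrees of freedom = 2 − 1 = 1; critical value at α = 0.05 is 3.841.
Since 9.375 > 3.841, we reject the null hypothesis — the data do not fit the 1:1 ratio.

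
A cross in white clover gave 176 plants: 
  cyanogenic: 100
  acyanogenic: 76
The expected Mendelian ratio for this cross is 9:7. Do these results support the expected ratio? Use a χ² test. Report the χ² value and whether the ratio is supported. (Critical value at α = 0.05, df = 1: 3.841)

0.023; consistent

Under the 9:7 hypothesis (Σ ratio = 16, N = 176):
  cyanogenic: 176 × 9/16 = 99
  acyanogenic: 176 × 7/16 = 77
χ² = Σ (O − E)² / E
  cyanogenic: (100 − 99)² / 99 = 0.0101
  acyanogenic: (76 − 77)² / 77 = 0.0130
χ² = 0.0101 + 0.0130 = 0.0231 ≈ 0.023
Degrees of freedom = 2 − 1 = 1; critical value at α = 0.05 is 3.841.
Since 0.023 < 3.841, we fail to reject the null hypothesis — the data are consistent with the 9:7 ratio.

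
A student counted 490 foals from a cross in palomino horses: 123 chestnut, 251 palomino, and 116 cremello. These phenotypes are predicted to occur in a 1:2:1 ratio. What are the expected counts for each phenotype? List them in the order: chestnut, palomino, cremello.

122.5, 245, 122.5

Expected counts for N = 490 under a 1:2:1 ratio (total parts = 4):
  chestnut: 490 × 1/4 = 122.5
  palomino: 490 × 2/4 = 245
  cremello: 490 × 1/4 = 122.5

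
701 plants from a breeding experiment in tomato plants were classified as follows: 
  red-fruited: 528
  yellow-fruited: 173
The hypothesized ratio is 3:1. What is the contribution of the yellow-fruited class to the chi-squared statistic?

0.029

Total ratio parts = 4. Expected numbers out of 701:
  red-fruited: 701 × 3/4 = 525.75
  yellow-fruited: 701 × 1/4 = 175.25
Contribution of yellow-fruited: (173 − 175.25)² / 175.25 = 0.0289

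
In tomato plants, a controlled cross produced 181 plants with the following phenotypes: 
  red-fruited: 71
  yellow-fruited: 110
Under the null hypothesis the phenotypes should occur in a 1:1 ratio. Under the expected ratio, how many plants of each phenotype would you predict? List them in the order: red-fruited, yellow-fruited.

Total ratio parts = 2. Expected numbers out of 181:
  red-fruited: 181 × 1/2 = 90.5
  yellow-fruited: 181 × 1/2 = 90.5

90.5, 90.5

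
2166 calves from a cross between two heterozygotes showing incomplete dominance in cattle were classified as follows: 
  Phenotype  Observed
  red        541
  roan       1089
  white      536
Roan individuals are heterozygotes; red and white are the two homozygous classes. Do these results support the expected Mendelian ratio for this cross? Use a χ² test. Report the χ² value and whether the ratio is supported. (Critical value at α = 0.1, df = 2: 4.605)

0.090; consistent

With incomplete dominance, a heterozygote × heterozygote cross gives a 1:2:1 phenotypic ratio.
The 1:2:1 ratio has 4 parts, so with N = 2166 the expected counts are:
  red: 2166 × 1/4 = 541.5
  roan: 2166 × 2/4 = 1083
  white: 2166 × 1/4 = 541.5
χ² = Σ (O − E)² / E
  red: (541 − 541.5)² / 541.5 = 0.0005
  roan: (1089 − 1083)² / 1083 = 0.0332
  white: (536 − 541.5)² / 541.5 = 0.0559
χ² = 0.0005 + 0.0332 + 0.0559 = 0.0896 ≈ 0.090
Degrees of freedom = 3 − 1 = 2; critical value at α = 0.1 is 4.605.
Since 0.090 < 4.605, we fail to reject the null hypothesis — the data are consistent with the 1:2:1 ratio.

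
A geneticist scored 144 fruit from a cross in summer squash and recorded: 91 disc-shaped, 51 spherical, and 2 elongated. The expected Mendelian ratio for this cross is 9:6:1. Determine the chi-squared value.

6.846

Under the 9:6:1 hypothesis (Σ ratio = 16, N = 144):
  disc-shaped: 144 × 9/16 = 81
  spherical: 144 × 6/16 = 54
  elongated: 144 × 1/16 = 9
χ² = Σ (O − E)² / E
  disc-shaped: (91 − 81)² / 81 = 1.2346
  spherical: (51 − 54)² / 54 = 0.1667
  elongated: (2 − 9)² / 9 = 5.4444
χ² = 1.2346 + 0.1667 + 5.4444 = 6.8457 ≈ 6.846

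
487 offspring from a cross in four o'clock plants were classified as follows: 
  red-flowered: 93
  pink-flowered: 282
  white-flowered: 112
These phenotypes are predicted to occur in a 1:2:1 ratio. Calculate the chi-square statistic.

Total ratio parts = 4. Expected numbers out of 487:
  red-flowered: 487 × 1/4 = 121.75
  pink-flowered: 487 × 2/4 = 243.5
  white-flowered: 487 × 1/4 = 121.75
χ² = Σ (O − E)² / E
  red-flowered: (93 − 121.75)² / 121.75 = 6.7890
  pink-flowered: (282 − 243.5)² / 243.5 = 6.0873
  white-flowered: (112 − 121.75)² / 121.75 = 0.7808
χ² = 6.7890 + 6.0873 + 0.7808 = 13.6571 ≈ 13.657

13.657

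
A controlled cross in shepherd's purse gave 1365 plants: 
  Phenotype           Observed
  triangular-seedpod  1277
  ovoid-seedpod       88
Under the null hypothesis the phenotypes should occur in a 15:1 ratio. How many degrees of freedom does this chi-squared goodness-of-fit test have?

A goodness-of-fit test with 2 phenotype classes has df = 2 − 1 = 1.

1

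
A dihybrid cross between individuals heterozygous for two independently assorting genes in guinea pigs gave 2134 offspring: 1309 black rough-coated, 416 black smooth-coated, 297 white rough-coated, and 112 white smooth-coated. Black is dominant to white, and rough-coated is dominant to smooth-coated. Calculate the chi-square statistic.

40.464

A dihybrid F₂ with independent assortment and complete dominance at both loci gives a 9:3:3:1 phenotypic ratio.
Expected counts for N = 2134 under a 9:3:3:1 ratio (total parts = 16):
  black rough-coated: 2134 × 9/16 = 1200.375
  black smooth-coated: 2134 × 3/16 = 400.125
  white rough-coated: 2134 × 3/16 = 400.125
  white smooth-coated: 2134 × 1/16 = 133.375
χ² = Σ (O − E)² / E
  black rough-coated: (1309 − 1200.375)² / 1200.375 = 9.8298
  black smooth-coated: (416 − 400.125)² / 400.125 = 0.6298
  white rough-coated: (297 − 400.125)² / 400.125 = 26.5786
  white smooth-coated: (112 − 133.375)² / 133.375 = 3.4256
χ² = 9.8298 + 0.6298 + 26.5786 + 3.4256 = 40.4638 ≈ 40.464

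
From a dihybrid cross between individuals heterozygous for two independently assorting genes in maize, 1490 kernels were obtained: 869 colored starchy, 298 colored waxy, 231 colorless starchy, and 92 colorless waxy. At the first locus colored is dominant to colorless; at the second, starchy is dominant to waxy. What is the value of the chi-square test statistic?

A dihybrid F₂ with independent assortment and complete dominance at both loci gives a 9:3:3:1 phenotypic ratio.
Under the 9:3:3:1 hypothesis (Σ ratio = 16, N = 1490):
  colored starchy: 1490 × 9/16 = 838.125
  colored waxy: 1490 × 3/16 = 279.375
  colorless starchy: 1490 × 3/16 = 279.375
  colorless waxy: 1490 × 1/16 = 93.125
χ² = Σ (O − E)² / E
  colored starchy: (869 − 838.125)² / 838.125 = 1.1374
  colored waxy: (298 − 279.375)² / 279.375 = 1.2417
  colorless starchy: (231 − 279.375)² / 279.375 = 8.3763
  colorless waxy: (92 − 93.125)² / 93.125 = 0.0136
χ² = 1.1374 + 1.2417 + 8.3763 + 0.0136 = 10.769

10.769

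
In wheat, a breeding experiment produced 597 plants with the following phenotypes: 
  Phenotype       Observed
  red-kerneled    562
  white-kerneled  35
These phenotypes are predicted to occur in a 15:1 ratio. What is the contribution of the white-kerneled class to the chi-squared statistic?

Expected counts for N = 597 under a 15:1 ratio (total parts = 16):
  red-kerneled: 597 × 15/16 = 559.6875
  white-kerneled: 597 × 1/16 = 37.3125
Contribution of white-kerneled: (35 − 37.3125)² / 37.3125 = 0.1433

0.143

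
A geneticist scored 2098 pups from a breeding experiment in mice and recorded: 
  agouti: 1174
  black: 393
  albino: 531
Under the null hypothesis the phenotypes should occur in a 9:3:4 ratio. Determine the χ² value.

0.113

The 9:3:4 ratio has 16 parts, so with N = 2098 the expected counts are:
  agouti: 2098 × 9/16 = 1180.125
  black: 2098 × 3/16 = 393.375
  albino: 2098 × 4/16 = 524.5
χ² = Σ (O − E)² / E
  agouti: (1174 − 1180.125)² / 1180.125 = 0.0318
  black: (393 − 393.375)² / 393.375 = 0.0004
  albino: (531 − 524.5)² / 524.5 = 0.0806
χ² = 0.0318 + 0.0004 + 0.0806 = 0.1128 ≈ 0.113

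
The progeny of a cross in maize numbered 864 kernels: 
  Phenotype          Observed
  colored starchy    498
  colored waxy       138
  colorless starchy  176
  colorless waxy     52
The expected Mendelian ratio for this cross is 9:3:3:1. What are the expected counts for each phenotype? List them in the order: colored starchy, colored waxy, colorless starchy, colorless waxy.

Total ratio parts = 16. Expected numbers out of 864:
  colored starchy: 864 × 9/16 = 486
  colored waxy: 864 × 3/16 = 162
  colorless starchy: 864 × 3/16 = 162
  colorless waxy: 864 × 1/16 = 54

486, 162, 162, 54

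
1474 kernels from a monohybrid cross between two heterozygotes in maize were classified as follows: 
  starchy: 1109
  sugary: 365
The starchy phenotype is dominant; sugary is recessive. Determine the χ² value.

For a monohybrid cross between heterozygotes with complete dominance, the expected phenotypic ratio is 3:1.
The 3:1 ratio has 4 parts, so with N = 1474 the expected counts are:
  starchy: 1474 × 3/4 = 1105.5
  sugary: 1474 × 1/4 = 368.5
χ² = Σ (O − E)² / E
  starchy: (1109 − 1105.5)² / 1105.5 = 0.0111
  sugary: (365 − 368.5)² / 368.5 = 0.0332
χ² = 0.0111 + 0.0332 = 0.0443 ≈ 0.044

0.044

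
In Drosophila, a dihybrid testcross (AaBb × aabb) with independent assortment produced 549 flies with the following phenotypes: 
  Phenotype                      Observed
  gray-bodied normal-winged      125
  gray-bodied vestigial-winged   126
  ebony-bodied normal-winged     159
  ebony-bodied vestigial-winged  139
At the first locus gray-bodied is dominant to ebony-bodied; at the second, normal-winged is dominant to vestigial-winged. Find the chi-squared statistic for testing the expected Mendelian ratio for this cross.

5.485

A dihybrid testcross with independent assortment gives a 1:1:1:1 ratio.
Total ratio parts = 4. Expected numbers out of 549:
  gray-bodied normal-winged: 549 × 1/4 = 137.25
  gray-bodied vestigial-winged: 549 × 1/4 = 137.25
  ebony-bodied normal-winged: 549 × 1/4 = 137.25
  ebony-bodied vestigial-winged: 549 × 1/4 = 137.25
χ² = Σ (O − E)² / E
  gray-bodied normal-winged: (125 − 137.25)² / 137.25 = 1.0934
  gray-bodied vestigial-winged: (126 − 137.25)² / 137.25 = 0.9221
  ebony-bodied normal-winged: (159 − 137.25)² / 137.25 = 3.4467
  ebony-bodied vestigial-winged: (139 − 137.25)² / 137.25 = 0.0223
χ² = 1.0934 + 0.9221 + 3.4467 + 0.0223 = 5.4845 ≈ 5.485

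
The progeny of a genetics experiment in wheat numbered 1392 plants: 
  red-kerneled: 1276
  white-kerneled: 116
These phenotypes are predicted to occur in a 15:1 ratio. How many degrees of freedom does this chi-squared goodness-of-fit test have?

1

A goodness-of-fit test with 2 phenotype classes has df = 2 − 1 = 1.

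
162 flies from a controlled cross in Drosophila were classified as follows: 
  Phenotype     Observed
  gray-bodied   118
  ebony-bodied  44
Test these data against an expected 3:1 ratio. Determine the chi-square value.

0.403

Total ratio parts = 4. Expected numbers out of 162:
  gray-bodied: 162 × 3/4 = 121.5
  ebony-bodied: 162 × 1/4 = 40.5
χ² = Σ (O − E)² / E
  gray-bodied: (118 − 121.5)² / 121.5 = 0.1008
  ebony-bodied: (44 − 40.5)² / 40.5 = 0.3025
χ² = 0.1008 + 0.3025 = 0.4033 ≈ 0.403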